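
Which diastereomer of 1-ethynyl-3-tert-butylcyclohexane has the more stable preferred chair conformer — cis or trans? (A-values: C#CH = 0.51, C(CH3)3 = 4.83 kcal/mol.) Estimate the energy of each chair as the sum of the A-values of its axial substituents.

At 1,3 positions (parity same): cis → (e,e or a,a); trans → (a,e or e,a).
Best chair for cis: E = 0.00 kcal/mol; best chair for trans: E = 0.51 kcal/mol.
The cis isomer is lower by 0.51 kcal/mol.

cis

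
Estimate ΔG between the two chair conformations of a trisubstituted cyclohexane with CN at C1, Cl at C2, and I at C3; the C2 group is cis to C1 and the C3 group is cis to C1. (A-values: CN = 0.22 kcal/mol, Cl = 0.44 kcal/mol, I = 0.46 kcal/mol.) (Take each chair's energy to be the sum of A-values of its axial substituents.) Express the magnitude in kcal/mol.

Chair I (cyano axial, chloro equatorial, iodo axial): E = 0.68 kcal/mol.
Chair II (cyano equatorial, chloro axial, iodo equatorial): E = 0.44 kcal/mol.
ΔE = 0.68 − 0.44 = 0.24 kcal/mol; chair II is more stable.

0.24 kcal/mol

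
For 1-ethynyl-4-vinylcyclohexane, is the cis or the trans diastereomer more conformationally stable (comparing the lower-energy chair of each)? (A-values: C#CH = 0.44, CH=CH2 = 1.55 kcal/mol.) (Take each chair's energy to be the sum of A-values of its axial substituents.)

At 1,4 positions (parity opposite): cis → (a,e or e,a); trans → (e,e or a,a).
Best chair for cis: E = 0.44 kcal/mol; best chair for trans: E = 0.00 kcal/mol.
The trans isomer is lower by 0.44 kcal/mol.

trans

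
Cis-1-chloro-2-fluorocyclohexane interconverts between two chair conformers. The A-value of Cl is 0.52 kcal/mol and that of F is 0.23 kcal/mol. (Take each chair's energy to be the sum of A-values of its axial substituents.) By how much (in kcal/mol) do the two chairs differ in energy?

C1 and C2 have opposite parity, so for the cis isomer the two substituents are one axial and one equatorial in each chair.
Chair I (chloro axial, fluoro equatorial): E = 0.52 kcal/mol.
Chair II (chloro equatorial, fluoro axial): E = 0.23 kcal/mol.
ΔE = 0.52 − 0.23 = 0.29 kcal/mol; chair II is more stable.

0.29 kcal/mol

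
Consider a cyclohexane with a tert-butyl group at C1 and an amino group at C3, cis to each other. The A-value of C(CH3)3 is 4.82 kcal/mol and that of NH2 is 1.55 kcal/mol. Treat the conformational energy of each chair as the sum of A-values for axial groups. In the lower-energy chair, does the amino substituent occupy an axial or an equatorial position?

C1 and C3 have the same parity, so for the cis isomer the two substituents are e,e in one chair and a,a in the other.
Chair I (tert-butyl axial, amino axial): E = 6.37 kcal/mol.
Chair II (tert-butyl equatorial, amino equatorial): E = 0.00 kcal/mol.
Chair II is the more stable (lower-energy) conformer, and in that chair the amino group is equatorial.

equatorial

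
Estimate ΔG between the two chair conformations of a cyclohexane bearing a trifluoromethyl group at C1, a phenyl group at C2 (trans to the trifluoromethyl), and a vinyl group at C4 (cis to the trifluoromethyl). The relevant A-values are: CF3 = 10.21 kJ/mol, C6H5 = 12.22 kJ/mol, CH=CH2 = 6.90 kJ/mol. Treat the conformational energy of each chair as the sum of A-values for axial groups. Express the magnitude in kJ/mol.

15.53 kJ/mol

Chair I (trifluoromethyl axial, phenyl axial, vinyl equatorial): E = 22.43 kJ/mol.
Chair II (trifluoromethyl equatorial, phenyl equatorial, vinyl axial): E = 6.90 kJ/mol.
ΔE = 22.43 − 6.90 = 15.53 kJ/mol; chair II is more stable.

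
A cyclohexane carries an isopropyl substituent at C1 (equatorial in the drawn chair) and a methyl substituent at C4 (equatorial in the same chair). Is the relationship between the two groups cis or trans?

trans

C1 and C4 have opposite parity, so their axial bonds point in opposite directions.
With opposite-parity carbons, two substituents on the same face are one axial and one equatorial; opposite faces give both axial or both equatorial.
Here the groups are equatorial/equatorial → opposite face → trans.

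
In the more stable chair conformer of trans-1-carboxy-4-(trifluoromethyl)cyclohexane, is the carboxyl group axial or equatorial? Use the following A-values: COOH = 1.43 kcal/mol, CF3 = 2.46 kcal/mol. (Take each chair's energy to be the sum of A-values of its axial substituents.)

C1 and C4 have opposite parity, so for the trans isomer the two substituents are e,e in one chair and a,a in the other.
Chair I (carboxyl axial, trifluoromethyl axial): E = 3.89 kcal/mol.
Chair II (carboxyl equatorial, trifluoromethyl equatorial): E = 0.00 kcal/mol.
Chair II is the more stable (lower-energy) conformer, and in that chair the carboxyl group is equatorial.

equatorial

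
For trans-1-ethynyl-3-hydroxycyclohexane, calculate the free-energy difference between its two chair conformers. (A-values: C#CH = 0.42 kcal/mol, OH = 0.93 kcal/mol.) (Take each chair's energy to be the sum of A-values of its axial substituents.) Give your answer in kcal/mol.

C1 and C3 have the same parity, so for the trans isomer the two substituents are one axial and one equatorial in each chair.
Chair I (ethynyl axial, hydroxyl equatorial): E = 0.42 kcal/mol.
Chair II (ethynyl equatorial, hydroxyl axial): E = 0.93 kcal/mol.
ΔE = 0.93 − 0.42 = 0.51 kcal/mol; chair I is more stable.

0.51 kcal/mol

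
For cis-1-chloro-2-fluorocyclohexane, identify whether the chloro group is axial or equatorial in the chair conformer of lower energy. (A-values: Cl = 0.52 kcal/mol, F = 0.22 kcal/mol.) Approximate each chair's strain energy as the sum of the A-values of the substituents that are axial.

C1 and C2 have opposite parity, so for the cis isomer the two substituents are one axial and one equatorial in each chair.
Chair I (chloro axial, fluoro equatorial): E = 0.52 kcal/mol.
Chair II (chloro equatorial, fluoro axial): E = 0.22 kcal/mol.
Chair II is the more stable (lower-energy) conformer, and in that chair the chloro group is equatorial.

equatorial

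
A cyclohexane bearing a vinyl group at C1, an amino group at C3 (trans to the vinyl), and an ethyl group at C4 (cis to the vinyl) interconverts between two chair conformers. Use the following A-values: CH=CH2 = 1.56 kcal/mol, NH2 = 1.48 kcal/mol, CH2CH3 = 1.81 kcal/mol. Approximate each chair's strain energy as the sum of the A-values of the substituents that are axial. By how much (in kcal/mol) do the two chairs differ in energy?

Chair I (vinyl axial, amino equatorial, ethyl equatorial): E = 1.56 kcal/mol.
Chair II (vinyl equatorial, amino axial, ethyl axial): E = 3.29 kcal/mol.
ΔE = 3.29 − 1.56 = 1.73 kcal/mol; chair I is more stable.

1.73 kcal/mol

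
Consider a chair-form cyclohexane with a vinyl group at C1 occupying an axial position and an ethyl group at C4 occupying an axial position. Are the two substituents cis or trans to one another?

trans

C1 and C4 have opposite parity, so their axial bonds point in opposite directions.
With opposite-parity carbons, two substituents on the same face are one axial and one equatorial; opposite faces give both axial or both equatorial.
Here the groups are axial/axial → opposite face → trans.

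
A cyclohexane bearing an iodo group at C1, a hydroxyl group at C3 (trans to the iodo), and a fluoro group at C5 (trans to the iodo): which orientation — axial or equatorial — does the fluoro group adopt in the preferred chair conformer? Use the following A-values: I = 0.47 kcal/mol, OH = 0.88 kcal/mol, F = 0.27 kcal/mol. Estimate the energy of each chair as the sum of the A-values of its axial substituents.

Chair I (iodo axial, hydroxyl equatorial, fluoro equatorial): E = 0.47 kcal/mol.
Chair II (iodo equatorial, hydroxyl axial, fluoro axial): E = 1.15 kcal/mol.
Chair I is the more stable (lower-energy) conformer, and in that chair the fluoro group is equatorial.

equatorial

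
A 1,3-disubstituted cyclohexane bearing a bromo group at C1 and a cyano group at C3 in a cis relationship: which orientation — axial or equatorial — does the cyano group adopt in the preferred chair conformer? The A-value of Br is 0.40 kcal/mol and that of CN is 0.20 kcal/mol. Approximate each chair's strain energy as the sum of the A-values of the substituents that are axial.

C1 and C3 have the same parity, so for the cis isomer the two substituents are e,e in one chair and a,a in the other.
Chair I (bromo axial, cyano axial): E = 0.60 kcal/mol.
Chair II (bromo equatorial, cyano equatorial): E = 0.00 kcal/mol.
Chair II is the more stable (lower-energy) conformer, and in that chair the cyano group is equatorial.

equatorial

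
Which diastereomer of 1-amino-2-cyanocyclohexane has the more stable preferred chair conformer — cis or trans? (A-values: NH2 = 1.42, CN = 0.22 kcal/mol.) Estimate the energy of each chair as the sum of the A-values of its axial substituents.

trans

At 1,2 positions (parity opposite): cis → (a,e or e,a); trans → (e,e or a,a).
Best chair for cis: E = 0.22 kcal/mol; best chair for trans: E = 0.00 kcal/mol.
The trans isomer is lower by 0.22 kcal/mol.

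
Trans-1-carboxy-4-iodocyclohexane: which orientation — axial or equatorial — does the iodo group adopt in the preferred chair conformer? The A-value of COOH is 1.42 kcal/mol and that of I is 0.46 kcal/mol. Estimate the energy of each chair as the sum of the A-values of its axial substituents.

equatorial

C1 and C4 have opposite parity, so for the trans isomer the two substituents are e,e in one chair and a,a in the other.
Chair I (carboxyl axial, iodo axial): E = 1.88 kcal/mol.
Chair II (carboxyl equatorial, iodo equatorial): E = 0.00 kcal/mol.
Chair II is the more stable (lower-energy) conformer, and in that chair the iodo group is equatorial.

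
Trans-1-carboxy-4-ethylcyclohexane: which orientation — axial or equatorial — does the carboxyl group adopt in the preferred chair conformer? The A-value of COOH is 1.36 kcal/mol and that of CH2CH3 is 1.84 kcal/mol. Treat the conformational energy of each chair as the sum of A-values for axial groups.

equatorial

C1 and C4 have opposite parity, so for the trans isomer the two substituents are e,e in one chair and a,a in the other.
Chair I (carboxyl axial, ethyl axial): E = 3.20 kcal/mol.
Chair II (carboxyl equatorial, ethyl equatorial): E = 0.00 kcal/mol.
Chair II is the more stable (lower-energy) conformer, and in that chair the carboxyl group is equatorial.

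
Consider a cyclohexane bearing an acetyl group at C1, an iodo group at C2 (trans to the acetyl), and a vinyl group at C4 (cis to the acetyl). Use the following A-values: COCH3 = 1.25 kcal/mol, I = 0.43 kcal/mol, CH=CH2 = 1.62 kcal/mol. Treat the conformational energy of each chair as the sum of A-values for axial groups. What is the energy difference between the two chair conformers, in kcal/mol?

Chair I (acetyl axial, iodo axial, vinyl equatorial): E = 1.68 kcal/mol.
Chair II (acetyl equatorial, iodo equatorial, vinyl axial): E = 1.62 kcal/mol.
ΔE = 1.68 − 1.62 = 0.06 kcal/mol; chair II is more stable.

0.06 kcal/mol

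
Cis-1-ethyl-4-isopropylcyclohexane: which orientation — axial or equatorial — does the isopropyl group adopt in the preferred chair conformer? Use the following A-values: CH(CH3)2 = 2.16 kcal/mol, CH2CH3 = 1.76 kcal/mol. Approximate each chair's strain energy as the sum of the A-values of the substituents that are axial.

equatorial

C1 and C4 have opposite parity, so for the cis isomer the two substituents are one axial and one equatorial in each chair.
Chair I (isopropyl axial, ethyl equatorial): E = 2.16 kcal/mol.
Chair II (isopropyl equatorial, ethyl axial): E = 1.76 kcal/mol.
Chair II is the more stable (lower-energy) conformer, and in that chair the isopropyl group is equatorial.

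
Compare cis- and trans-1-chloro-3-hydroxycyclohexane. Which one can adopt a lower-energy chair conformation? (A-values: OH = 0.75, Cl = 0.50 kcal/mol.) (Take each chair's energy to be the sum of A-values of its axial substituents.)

At 1,3 positions (parity same): cis → (e,e or a,a); trans → (a,e or e,a).
Best chair for cis: E = 0.00 kcal/mol; best chair for trans: E = 0.50 kcal/mol.
The cis isomer is lower by 0.50 kcal/mol.

cis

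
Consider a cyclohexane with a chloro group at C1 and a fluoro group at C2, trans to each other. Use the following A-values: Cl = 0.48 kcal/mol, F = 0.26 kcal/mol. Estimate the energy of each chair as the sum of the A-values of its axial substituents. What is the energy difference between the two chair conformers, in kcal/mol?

C1 and C2 have opposite parity, so for the trans isomer the two substituents are e,e in one chair and a,a in the other.
Chair I (chloro axial, fluoro axial): E = 0.74 kcal/mol.
Chair II (chloro equatorial, fluoro equatorial): E = 0.00 kcal/mol.
ΔE = 0.74 − 0.00 = 0.74 kcal/mol; chair II is more stable.

0.74 kcal/mol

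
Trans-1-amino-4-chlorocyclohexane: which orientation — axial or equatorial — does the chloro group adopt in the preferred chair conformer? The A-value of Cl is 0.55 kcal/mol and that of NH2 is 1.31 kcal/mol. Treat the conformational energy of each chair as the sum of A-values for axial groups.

C1 and C4 have opposite parity, so for the trans isomer the two substituents are e,e in one chair and a,a in the other.
Chair I (chloro axial, amino axial): E = 1.86 kcal/mol.
Chair II (chloro equatorial, amino equatorial): E = 0.00 kcal/mol.
Chair II is the more stable (lower-energy) conformer, and in that chair the chloro group is equatorial.

equatorial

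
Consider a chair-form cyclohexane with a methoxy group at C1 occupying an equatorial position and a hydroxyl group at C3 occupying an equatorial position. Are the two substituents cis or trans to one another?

cis

C1 and C3 have the same parity, so their axial bonds point in the same direction.
With same-parity carbons, two substituents on the same face are both axial or both equatorial; opposite faces give one of each.
Here the groups are equatorial/equatorial → same face → cis.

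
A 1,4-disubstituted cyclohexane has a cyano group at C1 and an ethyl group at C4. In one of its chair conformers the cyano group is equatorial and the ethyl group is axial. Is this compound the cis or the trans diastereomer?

C1 and C4 have opposite parity, so their axial bonds point in opposite directions.
With opposite-parity carbons, two substituents on the same face are one axial and one equatorial; opposite faces give both axial or both equatorial.
Here the groups are equatorial/axial → same face → cis.

cis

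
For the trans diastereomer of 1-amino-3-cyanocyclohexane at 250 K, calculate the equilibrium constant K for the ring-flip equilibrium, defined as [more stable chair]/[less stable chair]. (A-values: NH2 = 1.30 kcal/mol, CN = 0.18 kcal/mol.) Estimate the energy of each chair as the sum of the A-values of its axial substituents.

K ≈ 9.53

C1 and C3 have the same parity, so for the trans isomer the two substituents are one axial and one equatorial in each chair.
Chair I (amino axial, cyano equatorial): E = 1.30 kcal/mol; chair II (amino equatorial, cyano axial): E = 0.18 kcal/mol.
ΔG = 1.12 kcal/mol between the two chairs.
K = exp(ΔG/RT) with R = 1.987×10⁻³ kcal mol⁻¹ K⁻¹ and T = 250 K gives K ≈ 9.53.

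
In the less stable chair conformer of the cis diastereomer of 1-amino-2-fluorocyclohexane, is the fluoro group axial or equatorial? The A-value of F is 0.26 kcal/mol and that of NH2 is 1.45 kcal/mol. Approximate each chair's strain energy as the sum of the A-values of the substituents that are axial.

equatorial

C1 and C2 have opposite parity, so for the cis isomer the two substituents are one axial and one equatorial in each chair.
Chair I (fluoro axial, amino equatorial): E = 0.26 kcal/mol.
Chair II (fluoro equatorial, amino axial): E = 1.45 kcal/mol.
Chair II is the less stable (higher-energy) conformer, and in that chair the fluoro group is equatorial.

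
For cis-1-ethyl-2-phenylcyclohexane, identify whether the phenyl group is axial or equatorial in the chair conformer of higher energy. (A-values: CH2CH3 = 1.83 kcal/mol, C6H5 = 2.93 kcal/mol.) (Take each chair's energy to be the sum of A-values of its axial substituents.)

C1 and C2 have opposite parity, so for the cis isomer the two substituents are one axial and one equatorial in each chair.
Chair I (ethyl axial, phenyl equatorial): E = 1.83 kcal/mol.
Chair II (ethyl equatorial, phenyl axial): E = 2.93 kcal/mol.
Chair II is the less stable (higher-energy) conformer, and in that chair the phenyl group is axial.

axial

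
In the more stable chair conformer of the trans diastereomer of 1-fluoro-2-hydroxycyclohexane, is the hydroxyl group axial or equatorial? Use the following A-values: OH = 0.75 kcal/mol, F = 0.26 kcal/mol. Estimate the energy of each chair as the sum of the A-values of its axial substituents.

C1 and C2 have opposite parity, so for the trans isomer the two substituents are e,e in one chair and a,a in the other.
Chair I (hydroxyl axial, fluoro axial): E = 1.01 kcal/mol.
Chair II (hydroxyl equatorial, fluoro equatorial): E = 0.00 kcal/mol.
Chair II is the more stable (lower-energy) conformer, and in that chair the hydroxyl group is equatorial.

equatorial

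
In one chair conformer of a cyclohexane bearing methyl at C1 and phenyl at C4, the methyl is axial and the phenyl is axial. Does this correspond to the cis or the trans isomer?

trans

C1 and C4 have opposite parity, so their axial bonds point in opposite directions.
With opposite-parity carbons, two substituents on the same face are one axial and one equatorial; opposite faces give both axial or both equatorial.
Here the groups are axial/axial → opposite face → trans.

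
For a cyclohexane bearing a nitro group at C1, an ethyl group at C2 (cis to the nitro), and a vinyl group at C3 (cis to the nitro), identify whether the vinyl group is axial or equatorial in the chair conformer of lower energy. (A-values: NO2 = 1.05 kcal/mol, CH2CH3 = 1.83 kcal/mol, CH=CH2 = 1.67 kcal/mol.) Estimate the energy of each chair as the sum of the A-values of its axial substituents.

Chair I (nitro axial, ethyl equatorial, vinyl axial): E = 2.72 kcal/mol.
Chair II (nitro equatorial, ethyl axial, vinyl equatorial): E = 1.83 kcal/mol.
Chair II is the more stable (lower-energy) conformer, and in that chair the vinyl group is equatorial.

equatorial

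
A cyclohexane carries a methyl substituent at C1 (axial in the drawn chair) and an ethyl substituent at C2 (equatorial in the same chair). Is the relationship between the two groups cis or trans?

cis

C1 and C2 have opposite parity, so their axial bonds point in opposite directions.
With opposite-parity carbons, two substituents on the same face are one axial and one equatorial; opposite faces give both axial or both equatorial.
Here the groups are axial/equatorial → same face → cis.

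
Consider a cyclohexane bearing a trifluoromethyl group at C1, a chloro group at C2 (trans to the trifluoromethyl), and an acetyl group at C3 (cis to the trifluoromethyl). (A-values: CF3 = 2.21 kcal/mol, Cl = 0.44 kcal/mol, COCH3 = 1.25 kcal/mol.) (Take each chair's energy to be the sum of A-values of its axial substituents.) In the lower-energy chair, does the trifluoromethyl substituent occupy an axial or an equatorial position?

Chair I (trifluoromethyl axial, chloro axial, acetyl axial): E = 3.90 kcal/mol.
Chair II (trifluoromethyl equatorial, chloro equatorial, acetyl equatorial): E = 0.00 kcal/mol.
Chair II is the more stable (lower-energy) conformer, and in that chair the trifluoromethyl group is equatorial.

equatorial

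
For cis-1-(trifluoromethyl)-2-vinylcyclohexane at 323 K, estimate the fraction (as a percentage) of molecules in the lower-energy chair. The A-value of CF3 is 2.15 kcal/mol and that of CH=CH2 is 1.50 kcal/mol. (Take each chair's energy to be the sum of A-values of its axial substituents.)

C1 and C2 have opposite parity, so for the cis isomer the two substituents are one axial and one equatorial in each chair.
Chair I (trifluoromethyl axial, vinyl equatorial): E = 2.15 kcal/mol; chair II (trifluoromethyl equatorial, vinyl axial): E = 1.50 kcal/mol.
ΔG = 0.65 kcal/mol between the two chairs.
K = exp(ΔG/RT) with R = 1.987×10⁻³ kcal mol⁻¹ K⁻¹ and T = 323 K gives K ≈ 2.75.
Fraction in the lower-energy chair = K/(K+1) = 73.4%.

73.4%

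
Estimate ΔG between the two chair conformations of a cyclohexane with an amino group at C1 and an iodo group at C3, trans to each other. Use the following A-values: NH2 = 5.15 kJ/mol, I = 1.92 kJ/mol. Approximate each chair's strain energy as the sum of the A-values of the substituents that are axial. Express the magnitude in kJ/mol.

3.23 kJ/mol

C1 and C3 have the same parity, so for the trans isomer the two substituents are one axial and one equatorial in each chair.
Chair I (amino axial, iodo equatorial): E = 5.15 kJ/mol.
Chair II (amino equatorial, iodo axial): E = 1.92 kJ/mol.
ΔE = 5.15 − 1.92 = 3.23 kJ/mol; chair II is more stable.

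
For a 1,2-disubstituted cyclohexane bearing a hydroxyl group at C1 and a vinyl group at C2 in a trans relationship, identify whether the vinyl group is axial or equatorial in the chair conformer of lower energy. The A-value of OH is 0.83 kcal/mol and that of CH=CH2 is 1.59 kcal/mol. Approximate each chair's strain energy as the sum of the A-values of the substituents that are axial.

equatorial

C1 and C2 have opposite parity, so for the trans isomer the two substituents are e,e in one chair and a,a in the other.
Chair I (hydroxyl axial, vinyl axial): E = 2.42 kcal/mol.
Chair II (hydroxyl equatorial, vinyl equatorial): E = 0.00 kcal/mol.
Chair II is the more stable (lower-energy) conformer, and in that chair the vinyl group is equatorial.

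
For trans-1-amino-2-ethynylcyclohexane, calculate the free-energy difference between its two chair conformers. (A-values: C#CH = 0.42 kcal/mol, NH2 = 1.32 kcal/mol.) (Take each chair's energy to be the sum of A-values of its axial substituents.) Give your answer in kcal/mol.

1.74 kcal/mol

C1 and C2 have opposite parity, so for the trans isomer the two substituents are e,e in one chair and a,a in the other.
Chair I (ethynyl axial, amino axial): E = 1.74 kcal/mol.
Chair II (ethynyl equatorial, amino equatorial): E = 0.00 kcal/mol.
ΔE = 1.74 − 0.00 = 1.74 kcal/mol; chair II is more stable.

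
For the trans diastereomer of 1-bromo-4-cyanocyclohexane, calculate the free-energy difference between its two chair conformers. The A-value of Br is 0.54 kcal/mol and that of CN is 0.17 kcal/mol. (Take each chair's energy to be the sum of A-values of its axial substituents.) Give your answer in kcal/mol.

C1 and C4 have opposite parity, so for the trans isomer the two substituents are e,e in one chair and a,a in the other.
Chair I (bromo axial, cyano axial): E = 0.71 kcal/mol.
Chair II (bromo equatorial, cyano equatorial): E = 0.00 kcal/mol.
ΔE = 0.71 − 0.00 = 0.71 kcal/mol; chair II is more stable.

0.71 kcal/mol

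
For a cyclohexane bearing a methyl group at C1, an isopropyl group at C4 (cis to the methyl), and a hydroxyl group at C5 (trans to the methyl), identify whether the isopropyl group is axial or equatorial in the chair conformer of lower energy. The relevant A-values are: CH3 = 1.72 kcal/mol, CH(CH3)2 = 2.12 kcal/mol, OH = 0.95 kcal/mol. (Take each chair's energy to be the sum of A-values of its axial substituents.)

Chair I (methyl axial, isopropyl equatorial, hydroxyl equatorial): E = 1.72 kcal/mol.
Chair II (methyl equatorial, isopropyl axial, hydroxyl axial): E = 3.07 kcal/mol.
Chair I is the more stable (lower-energy) conformer, and in that chair the isopropyl group is equatorial.

equatorial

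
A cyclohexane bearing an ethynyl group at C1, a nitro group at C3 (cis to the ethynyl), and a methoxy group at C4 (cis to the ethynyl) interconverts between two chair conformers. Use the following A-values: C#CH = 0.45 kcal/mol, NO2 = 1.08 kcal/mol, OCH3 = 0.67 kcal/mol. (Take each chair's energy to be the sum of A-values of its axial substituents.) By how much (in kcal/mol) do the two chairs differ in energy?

0.86 kcal/mol

Chair I (ethynyl axial, nitro axial, methoxy equatorial): E = 1.53 kcal/mol.
Chair II (ethynyl equatorial, nitro equatorial, methoxy axial): E = 0.67 kcal/mol.
ΔE = 1.53 − 0.67 = 0.86 kcal/mol; chair II is more stable.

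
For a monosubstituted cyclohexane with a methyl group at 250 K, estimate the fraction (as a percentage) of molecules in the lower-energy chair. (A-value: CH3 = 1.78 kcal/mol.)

One chair has the methyl group axial (E = 1.78 kcal/mol) and the other has it equatorial (E = 0).
ΔG = 1.78 kcal/mol between the two chairs.
K = exp(ΔG/RT) with R = 1.987×10⁻³ kcal mol⁻¹ K⁻¹ and T = 250 K gives K ≈ 36.
Fraction in the lower-energy chair = K/(K+1) = 97.3%.

97.3%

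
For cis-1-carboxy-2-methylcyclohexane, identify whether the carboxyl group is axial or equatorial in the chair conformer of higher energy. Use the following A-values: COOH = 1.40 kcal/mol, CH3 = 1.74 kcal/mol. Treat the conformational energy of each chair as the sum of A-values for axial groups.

equatorial

C1 and C2 have opposite parity, so for the cis isomer the two substituents are one axial and one equatorial in each chair.
Chair I (carboxyl axial, methyl equatorial): E = 1.40 kcal/mol.
Chair II (carboxyl equatorial, methyl axial): E = 1.74 kcal/mol.
Chair II is the less stable (higher-energy) conformer, and in that chair the carboxyl group is equatorial.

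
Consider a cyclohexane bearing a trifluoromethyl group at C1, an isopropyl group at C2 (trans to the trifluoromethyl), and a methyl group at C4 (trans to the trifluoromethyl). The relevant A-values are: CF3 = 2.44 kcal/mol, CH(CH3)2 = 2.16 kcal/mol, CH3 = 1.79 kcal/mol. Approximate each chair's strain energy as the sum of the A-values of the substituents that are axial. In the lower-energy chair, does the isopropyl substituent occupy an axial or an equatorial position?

Chair I (trifluoromethyl axial, isopropyl axial, methyl axial): E = 6.39 kcal/mol.
Chair II (trifluoromethyl equatorial, isopropyl equatorial, methyl equatorial): E = 0.00 kcal/mol.
Chair II is the more stable (lower-energy) conformer, and in that chair the isopropyl group is equatorial.

equatorial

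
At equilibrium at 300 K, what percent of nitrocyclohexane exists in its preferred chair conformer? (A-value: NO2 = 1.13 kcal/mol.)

One chair has the nitro group axial (E = 1.13 kcal/mol) and the other has it equatorial (E = 0).
ΔG = 1.13 kcal/mol between the two chairs.
K = exp(ΔG/RT) with R = 1.987×10⁻³ kcal mol⁻¹ K⁻¹ and T = 300 K gives K ≈ 6.66.
Fraction in the lower-energy chair = K/(K+1) = 86.9%.

86.9%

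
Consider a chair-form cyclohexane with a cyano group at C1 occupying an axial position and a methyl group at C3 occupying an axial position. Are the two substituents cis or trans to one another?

C1 and C3 have the same parity, so their axial bonds point in the same direction.
With same-parity carbons, two substituents on the same face are both axial or both equatorial; opposite faces give one of each.
Here the groups are axial/axial → same face → cis.

cis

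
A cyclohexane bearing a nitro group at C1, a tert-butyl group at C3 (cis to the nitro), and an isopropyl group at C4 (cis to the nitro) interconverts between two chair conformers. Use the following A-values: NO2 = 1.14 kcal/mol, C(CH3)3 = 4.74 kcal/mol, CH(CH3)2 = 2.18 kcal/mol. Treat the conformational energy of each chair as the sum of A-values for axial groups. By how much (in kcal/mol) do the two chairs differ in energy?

Chair I (nitro axial, tert-butyl axial, isopropyl equatorial): E = 5.88 kcal/mol.
Chair II (nitro equatorial, tert-butyl equatorial, isopropyl axial): E = 2.18 kcal/mol.
ΔE = 5.88 − 2.18 = 3.70 kcal/mol; chair II is more stable.

3.70 kcal/mol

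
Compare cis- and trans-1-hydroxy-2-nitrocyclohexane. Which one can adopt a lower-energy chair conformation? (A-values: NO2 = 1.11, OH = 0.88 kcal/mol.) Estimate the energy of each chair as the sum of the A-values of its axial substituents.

trans

At 1,2 positions (parity opposite): cis → (a,e or e,a); trans → (e,e or a,a).
Best chair for cis: E = 0.88 kcal/mol; best chair for trans: E = 0.00 kcal/mol.
The trans isomer is lower by 0.88 kcal/mol.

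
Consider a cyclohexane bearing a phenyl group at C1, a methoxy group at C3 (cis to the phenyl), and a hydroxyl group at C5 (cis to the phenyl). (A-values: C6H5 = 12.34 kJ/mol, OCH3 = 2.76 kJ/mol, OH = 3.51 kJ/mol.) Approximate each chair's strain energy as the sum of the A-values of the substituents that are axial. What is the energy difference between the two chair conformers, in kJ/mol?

18.61 kJ/mol

Chair I (phenyl axial, methoxy axial, hydroxyl axial): E = 18.61 kJ/mol.
Chair II (phenyl equatorial, methoxy equatorial, hydroxyl equatorial): E = 0.00 kJ/mol.
ΔE = 18.61 − 0.00 = 18.61 kJ/mol; chair II is more stable.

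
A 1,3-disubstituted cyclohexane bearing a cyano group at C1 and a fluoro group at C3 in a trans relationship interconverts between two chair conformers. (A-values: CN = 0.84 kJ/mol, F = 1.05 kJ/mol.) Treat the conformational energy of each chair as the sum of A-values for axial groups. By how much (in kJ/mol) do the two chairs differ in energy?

0.21 kJ/mol

C1 and C3 have the same parity, so for the trans isomer the two substituents are one axial and one equatorial in each chair.
Chair I (cyano axial, fluoro equatorial): E = 0.84 kJ/mol.
Chair II (cyano equatorial, fluoro axial): E = 1.05 kJ/mol.
ΔE = 1.05 − 0.84 = 0.21 kJ/mol; chair I is more stable.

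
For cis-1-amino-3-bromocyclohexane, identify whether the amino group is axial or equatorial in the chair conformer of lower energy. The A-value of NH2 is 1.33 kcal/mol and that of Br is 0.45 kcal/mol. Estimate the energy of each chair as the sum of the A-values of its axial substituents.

equatorial

C1 and C3 have the same parity, so for the cis isomer the two substituents are e,e in one chair and a,a in the other.
Chair I (amino axial, bromo axial): E = 1.78 kcal/mol.
Chair II (amino equatorial, bromo equatorial): E = 0.00 kcal/mol.
Chair II is the more stable (lower-energy) conformer, and in that chair the amino group is equatorial.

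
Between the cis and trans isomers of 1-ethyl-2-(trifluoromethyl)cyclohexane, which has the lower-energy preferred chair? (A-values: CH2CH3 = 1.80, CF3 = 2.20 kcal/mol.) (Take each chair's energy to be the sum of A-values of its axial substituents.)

trans

At 1,2 positions (parity opposite): cis → (a,e or e,a); trans → (e,e or a,a).
Best chair for cis: E = 1.80 kcal/mol; best chair for trans: E = 0.00 kcal/mol.
The trans isomer is lower by 1.80 kcal/mol.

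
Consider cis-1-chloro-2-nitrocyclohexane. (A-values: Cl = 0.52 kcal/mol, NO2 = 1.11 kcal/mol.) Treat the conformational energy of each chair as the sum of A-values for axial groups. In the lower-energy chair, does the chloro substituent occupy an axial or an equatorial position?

C1 and C2 have opposite parity, so for the cis isomer the two substituents are one axial and one equatorial in each chair.
Chair I (chloro axial, nitro equatorial): E = 0.52 kcal/mol.
Chair II (chloro equatorial, nitro axial): E = 1.11 kcal/mol.
Chair I is the more stable (lower-energy) conformer, and in that chair the chloro group is axial.

axial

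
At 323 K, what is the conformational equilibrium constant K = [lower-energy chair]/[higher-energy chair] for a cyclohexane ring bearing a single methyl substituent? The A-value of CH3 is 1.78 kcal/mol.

One chair has the methyl group axial (E = 1.78 kcal/mol) and the other has it equatorial (E = 0).
ΔG = 1.78 kcal/mol between the two chairs.
K = exp(ΔG/RT) with R = 1.987×10⁻³ kcal mol⁻¹ K⁻¹ and T = 323 K gives K ≈ 16.

K ≈ 16.0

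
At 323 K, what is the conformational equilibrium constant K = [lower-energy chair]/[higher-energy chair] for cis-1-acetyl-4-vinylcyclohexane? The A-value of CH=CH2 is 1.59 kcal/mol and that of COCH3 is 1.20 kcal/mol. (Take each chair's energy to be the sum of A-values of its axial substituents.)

C1 and C4 have opposite parity, so for the cis isomer the two substituents are one axial and one equatorial in each chair.
Chair I (vinyl axial, acetyl equatorial): E = 1.59 kcal/mol; chair II (vinyl equatorial, acetyl axial): E = 1.20 kcal/mol.
ΔG = 0.39 kcal/mol between the two chairs.
K = exp(ΔG/RT) with R = 1.987×10⁻³ kcal mol⁻¹ K⁻¹ and T = 323 K gives K ≈ 1.84.

K ≈ 1.84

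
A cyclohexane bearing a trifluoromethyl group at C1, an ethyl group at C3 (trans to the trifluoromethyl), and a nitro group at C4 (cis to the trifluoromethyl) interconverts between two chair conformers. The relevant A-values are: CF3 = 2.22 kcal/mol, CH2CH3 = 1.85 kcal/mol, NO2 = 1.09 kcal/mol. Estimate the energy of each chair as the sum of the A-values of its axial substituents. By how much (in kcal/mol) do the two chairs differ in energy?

Chair I (trifluoromethyl axial, ethyl equatorial, nitro equatorial): E = 2.22 kcal/mol.
Chair II (trifluoromethyl equatorial, ethyl axial, nitro axial): E = 2.94 kcal/mol.
ΔE = 2.94 − 2.22 = 0.72 kcal/mol; chair I is more stable.

0.72 kcal/mol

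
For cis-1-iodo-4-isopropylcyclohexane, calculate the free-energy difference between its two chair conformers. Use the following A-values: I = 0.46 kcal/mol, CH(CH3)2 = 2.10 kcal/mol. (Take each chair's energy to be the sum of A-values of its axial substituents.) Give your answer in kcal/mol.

1.64 kcal/mol

C1 and C4 have opposite parity, so for the cis isomer the two substituents are one axial and one equatorial in each chair.
Chair I (iodo axial, isopropyl equatorial): E = 0.46 kcal/mol.
Chair II (iodo equatorial, isopropyl axial): E = 2.10 kcal/mol.
ΔE = 2.10 − 0.46 = 1.64 kcal/mol; chair I is more stable.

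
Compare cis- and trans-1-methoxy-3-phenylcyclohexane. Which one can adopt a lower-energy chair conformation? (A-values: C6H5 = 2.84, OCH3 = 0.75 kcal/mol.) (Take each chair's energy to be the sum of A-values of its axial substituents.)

cis

At 1,3 positions (parity same): cis → (e,e or a,a); trans → (a,e or e,a).
Best chair for cis: E = 0.00 kcal/mol; best chair for trans: E = 0.75 kcal/mol.
The cis isomer is lower by 0.75 kcal/mol.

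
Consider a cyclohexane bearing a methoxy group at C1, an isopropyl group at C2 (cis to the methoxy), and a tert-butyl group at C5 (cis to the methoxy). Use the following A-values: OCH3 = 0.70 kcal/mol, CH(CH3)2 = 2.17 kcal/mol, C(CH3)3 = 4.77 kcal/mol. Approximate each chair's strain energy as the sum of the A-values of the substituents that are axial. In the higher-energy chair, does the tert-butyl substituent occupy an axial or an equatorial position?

axial

Chair I (methoxy axial, isopropyl equatorial, tert-butyl axial): E = 5.47 kcal/mol.
Chair II (methoxy equatorial, isopropyl axial, tert-butyl equatorial): E = 2.17 kcal/mol.
Chair I is the less stable (higher-energy) conformer, and in that chair the tert-butyl group is axial.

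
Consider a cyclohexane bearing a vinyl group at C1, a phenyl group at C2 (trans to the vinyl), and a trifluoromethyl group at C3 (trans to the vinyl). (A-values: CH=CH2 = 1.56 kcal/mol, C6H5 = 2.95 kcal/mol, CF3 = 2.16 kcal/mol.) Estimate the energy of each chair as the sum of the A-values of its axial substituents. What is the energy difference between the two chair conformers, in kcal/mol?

2.35 kcal/mol

Chair I (vinyl axial, phenyl axial, trifluoromethyl equatorial): E = 4.51 kcal/mol.
Chair II (vinyl equatorial, phenyl equatorial, trifluoromethyl axial): E = 2.16 kcal/mol.
ΔE = 4.51 − 2.16 = 2.35 kcal/mol; chair II is more stable.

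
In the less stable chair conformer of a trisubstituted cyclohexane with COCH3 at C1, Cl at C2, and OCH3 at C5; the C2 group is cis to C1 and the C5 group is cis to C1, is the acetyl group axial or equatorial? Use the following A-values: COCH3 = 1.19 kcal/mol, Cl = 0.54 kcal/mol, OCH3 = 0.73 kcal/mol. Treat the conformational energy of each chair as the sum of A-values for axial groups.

axial

Chair I (acetyl axial, chloro equatorial, methoxy axial): E = 1.92 kcal/mol.
Chair II (acetyl equatorial, chloro axial, methoxy equatorial): E = 0.54 kcal/mol.
Chair I is the less stable (higher-energy) conformer, and in that chair the acetyl group is axial.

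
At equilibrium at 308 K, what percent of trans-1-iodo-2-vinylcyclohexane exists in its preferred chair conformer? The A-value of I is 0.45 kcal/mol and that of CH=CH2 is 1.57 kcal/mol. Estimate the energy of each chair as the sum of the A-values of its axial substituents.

96.4%

C1 and C2 have opposite parity, so for the trans isomer the two substituents are e,e in one chair and a,a in the other.
Chair I (iodo axial, vinyl axial): E = 2.02 kcal/mol; chair II (iodo equatorial, vinyl equatorial): E = 0.00 kcal/mol.
ΔG = 2.02 kcal/mol between the two chairs.
K = exp(ΔG/RT) with R = 1.987×10⁻³ kcal mol⁻¹ K⁻¹ and T = 308 K gives K ≈ 27.1.
Fraction in the lower-energy chair = K/(K+1) = 96.4%.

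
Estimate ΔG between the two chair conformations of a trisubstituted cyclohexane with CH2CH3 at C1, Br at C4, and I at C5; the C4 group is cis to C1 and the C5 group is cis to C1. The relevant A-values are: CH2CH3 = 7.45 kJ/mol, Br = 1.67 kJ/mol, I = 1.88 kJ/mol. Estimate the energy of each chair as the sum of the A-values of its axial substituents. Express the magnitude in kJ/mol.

Chair I (ethyl axial, bromo equatorial, iodo axial): E = 9.33 kJ/mol.
Chair II (ethyl equatorial, bromo axial, iodo equatorial): E = 1.67 kJ/mol.
ΔE = 9.33 − 1.67 = 7.66 kJ/mol; chair II is more stable.

7.66 kJ/mol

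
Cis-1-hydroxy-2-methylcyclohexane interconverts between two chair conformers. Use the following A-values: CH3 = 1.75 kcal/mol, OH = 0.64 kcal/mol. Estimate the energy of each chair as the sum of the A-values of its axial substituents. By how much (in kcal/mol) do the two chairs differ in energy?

C1 and C2 have opposite parity, so for the cis isomer the two substituents are one axial and one equatorial in each chair.
Chair I (methyl axial, hydroxyl equatorial): E = 1.75 kcal/mol.
Chair II (methyl equatorial, hydroxyl axial): E = 0.64 kcal/mol.
ΔE = 1.75 − 0.64 = 1.11 kcal/mol; chair II is more stable.

1.11 kcal/mol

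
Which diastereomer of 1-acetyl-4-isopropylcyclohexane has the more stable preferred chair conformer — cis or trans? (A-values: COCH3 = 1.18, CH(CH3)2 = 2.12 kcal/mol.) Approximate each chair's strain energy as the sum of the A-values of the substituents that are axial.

trans

At 1,4 positions (parity opposite): cis → (a,e or e,a); trans → (e,e or a,a).
Best chair for cis: E = 1.18 kcal/mol; best chair for trans: E = 0.00 kcal/mol.
The trans isomer is lower by 1.18 kcal/mol.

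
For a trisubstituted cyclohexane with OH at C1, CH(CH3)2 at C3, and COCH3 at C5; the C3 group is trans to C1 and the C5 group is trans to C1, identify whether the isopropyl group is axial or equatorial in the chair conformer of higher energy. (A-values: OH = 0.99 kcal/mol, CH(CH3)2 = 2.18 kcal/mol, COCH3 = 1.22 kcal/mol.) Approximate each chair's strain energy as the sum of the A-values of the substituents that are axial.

Chair I (hydroxyl axial, isopropyl equatorial, acetyl equatorial): E = 0.99 kcal/mol.
Chair II (hydroxyl equatorial, isopropyl axial, acetyl axial): E = 3.40 kcal/mol.
Chair II is the less stable (higher-energy) conformer, and in that chair the isopropyl group is axial.

axial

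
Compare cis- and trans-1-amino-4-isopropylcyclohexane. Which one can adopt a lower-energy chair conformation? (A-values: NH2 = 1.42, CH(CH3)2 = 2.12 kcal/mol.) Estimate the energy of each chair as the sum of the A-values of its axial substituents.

At 1,4 positions (parity opposite): cis → (a,e or e,a); trans → (e,e or a,a).
Best chair for cis: E = 1.42 kcal/mol; best chair for trans: E = 0.00 kcal/mol.
The trans isomer is lower by 1.42 kcal/mol.

trans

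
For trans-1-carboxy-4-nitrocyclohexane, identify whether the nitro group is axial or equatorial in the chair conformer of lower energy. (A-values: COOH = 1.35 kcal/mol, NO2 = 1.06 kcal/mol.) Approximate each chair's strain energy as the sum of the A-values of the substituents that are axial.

equatorial

C1 and C4 have opposite parity, so for the trans isomer the two substituents are e,e in one chair and a,a in the other.
Chair I (carboxyl axial, nitro axial): E = 2.41 kcal/mol.
Chair II (carboxyl equatorial, nitro equatorial): E = 0.00 kcal/mol.
Chair II is the more stable (lower-energy) conformer, and in that chair the nitro group is equatorial.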